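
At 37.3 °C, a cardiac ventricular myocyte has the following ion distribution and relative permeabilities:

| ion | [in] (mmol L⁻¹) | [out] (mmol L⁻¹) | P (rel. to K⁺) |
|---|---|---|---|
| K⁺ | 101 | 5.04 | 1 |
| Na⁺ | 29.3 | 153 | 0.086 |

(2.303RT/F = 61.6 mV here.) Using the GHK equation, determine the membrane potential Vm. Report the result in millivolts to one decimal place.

-46.5 mV

Vm = 61.6 · log₁₀[(Σ P·[cation]ₒ + Σ P·[anion]ᵢ) / (Σ P·[cation]ᵢ + Σ P·[anion]ₒ)]
Numerator = 1×5.04 + 0.086×153 = 18.2
Denominator = 1×101 + 0.086×29.3 = 103.5
Vm = 61.6 · log₁₀(0.17579) = 61.6 × (-0.7550) = -46.51 mV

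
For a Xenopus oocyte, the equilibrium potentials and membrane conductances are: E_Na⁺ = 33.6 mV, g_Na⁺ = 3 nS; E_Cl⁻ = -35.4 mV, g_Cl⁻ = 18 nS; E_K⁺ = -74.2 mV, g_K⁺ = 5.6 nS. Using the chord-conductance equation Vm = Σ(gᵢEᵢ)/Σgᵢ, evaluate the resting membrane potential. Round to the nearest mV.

Σ gᵢEᵢ = 3·(33.6) + 18·(-35.4) + 5.6·(-74.2) = -951.92
Σ gᵢ = 3 + 18 + 5.6 = 26.6
Vm = -951.92 / 26.6 = -35.79 mV

-36 mV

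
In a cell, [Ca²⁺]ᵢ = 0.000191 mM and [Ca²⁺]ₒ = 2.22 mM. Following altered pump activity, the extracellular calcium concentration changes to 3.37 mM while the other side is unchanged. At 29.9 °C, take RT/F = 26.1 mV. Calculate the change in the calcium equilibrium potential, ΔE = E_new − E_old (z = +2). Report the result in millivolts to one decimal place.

5.4 mV

E_old = (26.1/2)·ln(2.22/0.000191) = 122.16 mV
E_new = (26.1/2)·ln(3.37/0.000191) = 127.60 mV
ΔE = 127.60 − (122.16) = 5.45 mV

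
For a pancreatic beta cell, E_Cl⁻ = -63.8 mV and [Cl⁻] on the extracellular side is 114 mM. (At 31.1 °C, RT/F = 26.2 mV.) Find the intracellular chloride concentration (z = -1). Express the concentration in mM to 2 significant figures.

Nernst: E = (26.2/-1) · ln([out]/[in]), so ln([out]/[in]) = -63.8 × -1 / 26.2 = 2.4351.
[out]/[in] = e^(2.4351) = 11.42.
[in] = 114 / 11.42 = 9.985 mM.

10 mM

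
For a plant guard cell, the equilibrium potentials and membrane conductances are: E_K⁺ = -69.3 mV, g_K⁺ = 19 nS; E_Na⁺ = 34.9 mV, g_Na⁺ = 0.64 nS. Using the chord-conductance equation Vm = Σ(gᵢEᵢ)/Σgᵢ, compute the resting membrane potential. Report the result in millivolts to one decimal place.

Σ gᵢEᵢ = 19·(-69.3) + 0.64·(34.9) = -1294.36
Σ gᵢ = 19 + 0.64 = 19.64
Vm = -1294.36 / 19.64 = -65.90 mV

-65.9 mV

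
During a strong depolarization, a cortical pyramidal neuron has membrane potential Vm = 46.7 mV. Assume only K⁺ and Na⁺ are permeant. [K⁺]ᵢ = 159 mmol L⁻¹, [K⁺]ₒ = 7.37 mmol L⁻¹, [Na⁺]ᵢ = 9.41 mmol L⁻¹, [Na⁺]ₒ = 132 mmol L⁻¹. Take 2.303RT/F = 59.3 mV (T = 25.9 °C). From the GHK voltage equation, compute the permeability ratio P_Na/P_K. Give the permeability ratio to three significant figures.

Let α = P_Na/P_K. GHK: Vm = 59.3·log₁₀[(Kₒ + α·Naₒ)/(Kᵢ + α·Naᵢ)].
10^(Vm/59.3) = 10^(46.7/59.3) = 6.1309
So 6.1309·(Kᵢ + α·Naᵢ) = Kₒ + α·Naₒ → α = (6.1309·159.0 − 7.37) / (132.0 − 6.1309·9.41)
α = (974.8 − 7.37) / (132.0 − 57.69) = 967.4/74.31 = 13.02

13.0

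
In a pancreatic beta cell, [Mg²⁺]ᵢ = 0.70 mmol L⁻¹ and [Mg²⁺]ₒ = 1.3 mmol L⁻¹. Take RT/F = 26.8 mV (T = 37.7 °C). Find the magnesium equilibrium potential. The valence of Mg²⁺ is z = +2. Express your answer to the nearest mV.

E = (26.8/z) · ln([Mg²⁺]_out/[Mg²⁺]_in) with z = +2.
= (26.8/2) · ln(1.3/0.70) = 13.40 · ln(1.857)
= 13.40 · (0.6190) = 8.30 mV

8 mV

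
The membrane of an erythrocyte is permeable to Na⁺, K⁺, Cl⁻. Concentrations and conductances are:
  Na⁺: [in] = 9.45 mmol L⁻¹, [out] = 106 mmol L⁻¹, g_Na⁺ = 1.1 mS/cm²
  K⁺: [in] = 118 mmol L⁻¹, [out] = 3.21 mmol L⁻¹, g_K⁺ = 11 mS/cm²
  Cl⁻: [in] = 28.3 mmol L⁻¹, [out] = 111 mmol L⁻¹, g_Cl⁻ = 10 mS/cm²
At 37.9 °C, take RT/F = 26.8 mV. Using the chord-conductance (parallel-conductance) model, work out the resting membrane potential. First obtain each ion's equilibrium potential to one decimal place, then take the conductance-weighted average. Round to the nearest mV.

-61 mV

E_Na⁺ = (26.8/1)·ln(106/9.45) = 64.8 mV
E_K⁺ = (26.8/1)·ln(3.21/118) = -96.6 mV
E_Cl⁻ = (26.8/-1)·ln(111/28.3) = -36.6 mV
Vm = (Σ gᵢEᵢ)/(Σ gᵢ) = (1.1·64.8 + 11·-96.6 + 10·-36.6) / (1.1 + 11 + 10)
= -1357.32 / 22.1 = -61.42 mV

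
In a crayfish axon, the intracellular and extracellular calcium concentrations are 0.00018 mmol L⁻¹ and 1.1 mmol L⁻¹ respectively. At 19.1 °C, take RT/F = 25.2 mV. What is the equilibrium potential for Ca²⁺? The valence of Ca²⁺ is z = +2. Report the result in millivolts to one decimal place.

E = (25.2/z) · ln([Ca²⁺]_out/[Ca²⁺]_in) with z = +2.
= (25.2/2) · ln(1.1/0.00018) = 12.60 · ln(6111)
= 12.60 · (8.7179) = 109.85 mV

109.8 mV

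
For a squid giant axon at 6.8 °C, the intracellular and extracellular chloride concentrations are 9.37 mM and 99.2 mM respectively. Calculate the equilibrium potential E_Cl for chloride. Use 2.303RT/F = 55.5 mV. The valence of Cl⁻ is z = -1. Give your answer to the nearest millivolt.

-57 mV

E = (55.5/z) · log₁₀([Cl⁻]_out/[Cl⁻]_in) with z = -1.
For an anion, dividing by z = -1 reverses the sign.
= (55.5/-1) · log₁₀(99.2/9.37) = -55.50 · log₁₀(10.59)
= -55.50 · (1.0248) = -56.87 mV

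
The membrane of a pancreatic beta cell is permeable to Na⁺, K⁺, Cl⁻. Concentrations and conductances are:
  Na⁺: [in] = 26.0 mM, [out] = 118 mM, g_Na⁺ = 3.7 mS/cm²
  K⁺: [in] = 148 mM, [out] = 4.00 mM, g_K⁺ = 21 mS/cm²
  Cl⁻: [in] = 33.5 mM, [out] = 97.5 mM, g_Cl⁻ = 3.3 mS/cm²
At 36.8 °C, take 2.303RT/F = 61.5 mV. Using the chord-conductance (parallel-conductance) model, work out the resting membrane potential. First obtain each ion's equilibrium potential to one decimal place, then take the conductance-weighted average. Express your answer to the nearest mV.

-70 mV

E_Na⁺ = (61.5/1)·log₁₀(118/26.0) = 40.4 mV
E_K⁺ = (61.5/1)·log₁₀(4.00/148) = -96.4 mV
E_Cl⁻ = (61.5/-1)·log₁₀(97.5/33.5) = -28.5 mV
Vm = (Σ gᵢEᵢ)/(Σ gᵢ) = (3.7·40.4 + 21·-96.4 + 3.3·-28.5) / (3.7 + 21 + 3.3)
= -1968.97 / 28 = -70.32 mV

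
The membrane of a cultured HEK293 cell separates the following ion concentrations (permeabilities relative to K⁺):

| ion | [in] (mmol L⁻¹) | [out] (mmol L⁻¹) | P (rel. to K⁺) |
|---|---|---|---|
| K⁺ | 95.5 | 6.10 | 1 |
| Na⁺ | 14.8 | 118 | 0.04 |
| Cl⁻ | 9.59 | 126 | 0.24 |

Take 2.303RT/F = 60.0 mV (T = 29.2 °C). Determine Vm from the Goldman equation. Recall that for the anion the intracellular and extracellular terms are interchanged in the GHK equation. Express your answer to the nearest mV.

-59 mV

Vm = 60.0 · log₁₀[(Σ P·[cation]ₒ + Σ P·[anion]ᵢ) / (Σ P·[cation]ᵢ + Σ P·[anion]ₒ)]
Numerator = 1×6.10 + 0.04×118 + 0.24×9.59 = 13.12
Denominator = 1×95.5 + 0.04×14.8 + 0.24×126 = 126.3
Vm = 60.0 · log₁₀(0.10387) = 60.0 × (-0.9835) = -59.01 mV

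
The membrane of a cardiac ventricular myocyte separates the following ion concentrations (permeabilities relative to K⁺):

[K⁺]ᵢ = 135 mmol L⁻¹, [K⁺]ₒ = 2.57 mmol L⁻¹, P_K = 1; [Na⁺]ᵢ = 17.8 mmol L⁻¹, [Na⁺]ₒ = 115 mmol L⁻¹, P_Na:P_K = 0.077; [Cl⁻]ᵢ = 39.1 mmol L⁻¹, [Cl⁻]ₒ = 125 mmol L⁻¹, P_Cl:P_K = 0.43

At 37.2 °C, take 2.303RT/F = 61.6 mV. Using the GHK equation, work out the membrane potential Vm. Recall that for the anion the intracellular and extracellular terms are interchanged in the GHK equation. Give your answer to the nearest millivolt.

-51 mV

Vm = 61.6 · log₁₀[(Σ P·[cation]ₒ + Σ P·[anion]ᵢ) / (Σ P·[cation]ᵢ + Σ P·[anion]ₒ)]
Numerator = 1×2.57 + 0.077×115 + 0.43×39.1 = 28.24
Denominator = 1×135 + 0.077×17.8 + 0.43×125 = 190.1
Vm = 61.6 · log₁₀(0.14853) = 61.6 × (-0.8282) = -51.02 mV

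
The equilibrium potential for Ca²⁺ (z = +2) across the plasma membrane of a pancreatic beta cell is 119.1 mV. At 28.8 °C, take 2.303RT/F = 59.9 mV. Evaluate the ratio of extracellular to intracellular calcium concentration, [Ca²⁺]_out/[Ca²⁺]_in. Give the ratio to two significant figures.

9500

log₁₀([out]/[in]) = E·z/(59.9) = 119.1 × 2 / 59.9 = 3.9766
[out]/[in] = 10^(3.9766) = 9476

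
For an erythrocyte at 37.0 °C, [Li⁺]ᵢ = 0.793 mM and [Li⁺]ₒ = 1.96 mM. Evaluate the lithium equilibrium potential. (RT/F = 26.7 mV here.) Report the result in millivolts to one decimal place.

E = (26.7/z) · ln([Li⁺]_out/[Li⁺]_in) with z = +1.
= (26.7/1) · ln(1.96/0.793) = 26.70 · ln(2.472)
= 26.70 · (0.9049) = 24.16 mV

24.2 mV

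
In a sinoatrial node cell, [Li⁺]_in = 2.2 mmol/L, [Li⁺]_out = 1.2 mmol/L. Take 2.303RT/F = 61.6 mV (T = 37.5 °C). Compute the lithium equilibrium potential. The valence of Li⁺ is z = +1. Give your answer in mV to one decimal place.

-16.2 mV

E = (61.6/z) · log₁₀([Li⁺]_out/[Li⁺]_in) with z = +1.
= (61.6/1) · log₁₀(1.2/2.2) = 61.60 · log₁₀(0.5455)
= 61.60 · (-0.2632) = -16.22 mV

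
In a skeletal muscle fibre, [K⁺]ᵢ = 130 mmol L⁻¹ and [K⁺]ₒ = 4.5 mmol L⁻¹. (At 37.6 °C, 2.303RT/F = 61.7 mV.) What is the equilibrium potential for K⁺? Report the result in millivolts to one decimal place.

-90.1 mV

E = (61.7/z) · log₁₀([K⁺]_out/[K⁺]_in) with z = +1.
= (61.7/1) · log₁₀(4.5/130) = 61.70 · log₁₀(0.03462)
= 61.70 · (-1.4607) = -90.13 mV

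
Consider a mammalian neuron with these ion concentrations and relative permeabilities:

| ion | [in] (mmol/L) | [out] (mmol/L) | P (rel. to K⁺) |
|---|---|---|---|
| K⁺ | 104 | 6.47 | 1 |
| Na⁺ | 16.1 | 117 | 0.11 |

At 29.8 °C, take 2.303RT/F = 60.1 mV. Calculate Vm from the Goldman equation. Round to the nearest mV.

-44 mV

Vm = 60.1 · log₁₀[(Σ P·[cation]ₒ + Σ P·[anion]ᵢ) / (Σ P·[cation]ᵢ + Σ P·[anion]ₒ)]
Numerator = 1×6.47 + 0.11×117 = 19.34
Denominator = 1×104 + 0.11×16.1 = 105.8
Vm = 60.1 · log₁₀(0.18285) = 60.1 × (-0.7379) = -44.35 mV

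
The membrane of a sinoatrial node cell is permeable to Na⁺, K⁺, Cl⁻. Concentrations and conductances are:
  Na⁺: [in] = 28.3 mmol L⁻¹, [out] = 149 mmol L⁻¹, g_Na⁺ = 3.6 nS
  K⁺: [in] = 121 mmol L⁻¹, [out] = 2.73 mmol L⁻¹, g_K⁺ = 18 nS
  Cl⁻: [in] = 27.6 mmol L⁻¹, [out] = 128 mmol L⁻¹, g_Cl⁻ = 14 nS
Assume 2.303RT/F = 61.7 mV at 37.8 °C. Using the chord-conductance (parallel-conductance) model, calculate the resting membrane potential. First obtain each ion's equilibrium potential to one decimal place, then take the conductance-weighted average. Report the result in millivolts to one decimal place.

E_Na⁺ = (61.7/1)·log₁₀(149/28.3) = 44.5 mV
E_K⁺ = (61.7/1)·log₁₀(2.73/121) = -101.6 mV
E_Cl⁻ = (61.7/-1)·log₁₀(128/27.6) = -41.1 mV
Vm = (Σ gᵢEᵢ)/(Σ gᵢ) = (3.6·44.5 + 18·-101.6 + 14·-41.1) / (3.6 + 18 + 14)
= -2244.00 / 35.6 = -63.03 mV

-63.0 mV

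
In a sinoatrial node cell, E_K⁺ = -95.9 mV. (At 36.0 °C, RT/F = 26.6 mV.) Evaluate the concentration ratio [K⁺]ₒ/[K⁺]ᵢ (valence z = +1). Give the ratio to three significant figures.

ln([out]/[in]) = E·z/(26.6) = -95.9 × 1 / 26.6 = -3.6053
[out]/[in] = e^(-3.6053) = 0.02718

0.0272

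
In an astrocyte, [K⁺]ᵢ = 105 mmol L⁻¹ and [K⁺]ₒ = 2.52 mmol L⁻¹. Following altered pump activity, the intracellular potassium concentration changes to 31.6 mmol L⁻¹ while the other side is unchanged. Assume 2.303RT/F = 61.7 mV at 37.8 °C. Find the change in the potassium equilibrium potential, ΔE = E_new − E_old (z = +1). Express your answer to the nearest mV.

E_old = (61.7/1)·log₁₀(2.52/105) = -99.94 mV
E_new = (61.7/1)·log₁₀(2.52/31.6) = -67.76 mV
ΔE = -67.76 − (-99.94) = 32.18 mV

32 mV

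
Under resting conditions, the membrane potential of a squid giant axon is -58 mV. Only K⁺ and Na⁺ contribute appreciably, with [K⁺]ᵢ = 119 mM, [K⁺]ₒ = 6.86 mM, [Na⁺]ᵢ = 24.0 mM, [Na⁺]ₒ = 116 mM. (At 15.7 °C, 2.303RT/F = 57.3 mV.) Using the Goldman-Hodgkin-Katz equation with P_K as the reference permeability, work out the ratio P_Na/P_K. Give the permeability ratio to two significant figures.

Let α = P_Na/P_K. GHK: Vm = 57.3·log₁₀[(Kₒ + α·Naₒ)/(Kᵢ + α·Naᵢ)].
10^(Vm/57.3) = 10^(-58.0/57.3) = 0.097226
So 0.097226·(Kᵢ + α·Naᵢ) = Kₒ + α·Naₒ → α = (0.097226·119.0 − 6.86) / (116.0 − 0.097226·24.0)
α = (11.57 − 6.86) / (116.0 − 2.333) = 4.71/113.7 = 0.04144

0.041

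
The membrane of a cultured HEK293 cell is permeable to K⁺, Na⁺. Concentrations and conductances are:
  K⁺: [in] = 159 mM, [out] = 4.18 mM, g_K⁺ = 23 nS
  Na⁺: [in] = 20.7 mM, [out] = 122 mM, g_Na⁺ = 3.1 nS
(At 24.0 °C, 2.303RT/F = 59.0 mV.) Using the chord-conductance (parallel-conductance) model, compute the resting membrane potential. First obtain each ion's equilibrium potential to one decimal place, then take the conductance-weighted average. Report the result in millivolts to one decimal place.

-76.7 mV

E_K⁺ = (59.0/1)·log₁₀(4.18/159) = -93.2 mV
E_Na⁺ = (59.0/1)·log₁₀(122/20.7) = 45.5 mV
Vm = (Σ gᵢEᵢ)/(Σ gᵢ) = (23·-93.2 + 3.1·45.5) / (23 + 3.1)
= -2002.55 / 26.1 = -76.73 mV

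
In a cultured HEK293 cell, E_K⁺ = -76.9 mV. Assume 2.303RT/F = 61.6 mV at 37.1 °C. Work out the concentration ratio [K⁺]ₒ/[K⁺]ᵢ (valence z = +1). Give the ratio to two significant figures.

0.056

log₁₀([out]/[in]) = E·z/(61.6) = -76.9 × 1 / 61.6 = -1.2484
[out]/[in] = 10^(-1.2484) = 0.05644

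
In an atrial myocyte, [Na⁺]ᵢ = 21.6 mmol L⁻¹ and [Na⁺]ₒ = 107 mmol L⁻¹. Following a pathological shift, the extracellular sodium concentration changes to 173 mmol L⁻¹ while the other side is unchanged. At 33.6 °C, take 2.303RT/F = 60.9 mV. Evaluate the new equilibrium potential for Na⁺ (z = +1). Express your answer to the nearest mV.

55 mV

After the shift: [Na⁺]_out = 173, [Na⁺]_in = 21.6 mmol L⁻¹.
E_new = (60.9/1)·log₁₀(173/21.6) = 60.90 · (0.9036) = 55.03 mV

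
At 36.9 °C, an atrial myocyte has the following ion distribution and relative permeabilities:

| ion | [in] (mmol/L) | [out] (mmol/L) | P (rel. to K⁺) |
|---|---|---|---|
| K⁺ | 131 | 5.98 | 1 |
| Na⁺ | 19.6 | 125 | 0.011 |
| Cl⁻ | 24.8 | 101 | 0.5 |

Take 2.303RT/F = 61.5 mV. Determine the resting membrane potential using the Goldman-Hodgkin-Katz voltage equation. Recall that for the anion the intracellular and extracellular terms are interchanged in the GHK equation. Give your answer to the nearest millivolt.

Vm = 61.5 · log₁₀[(Σ P·[cation]ₒ + Σ P·[anion]ᵢ) / (Σ P·[cation]ᵢ + Σ P·[anion]ₒ)]
Numerator = 1×5.98 + 0.011×125 + 0.5×24.8 = 19.76
Denominator = 1×131 + 0.011×19.6 + 0.5×101 = 181.7
Vm = 61.5 · log₁₀(0.10871) = 61.5 × (-0.9637) = -59.27 mV

-59 mV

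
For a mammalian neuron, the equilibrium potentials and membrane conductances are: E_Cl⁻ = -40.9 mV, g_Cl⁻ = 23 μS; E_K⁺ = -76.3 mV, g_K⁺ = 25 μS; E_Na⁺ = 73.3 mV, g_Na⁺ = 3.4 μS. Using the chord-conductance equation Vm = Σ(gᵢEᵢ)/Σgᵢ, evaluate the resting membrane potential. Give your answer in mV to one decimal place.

-50.6 mV

Σ gᵢEᵢ = 23·(-40.9) + 25·(-76.3) + 3.4·(73.3) = -2598.98
Σ gᵢ = 23 + 25 + 3.4 = 51.4
Vm = -2598.98 / 51.4 = -50.56 mV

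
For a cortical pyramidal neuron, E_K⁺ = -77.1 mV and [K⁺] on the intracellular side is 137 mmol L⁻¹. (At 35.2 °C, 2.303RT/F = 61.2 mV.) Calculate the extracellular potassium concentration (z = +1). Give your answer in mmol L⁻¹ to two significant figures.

Nernst: E = (61.2/1) · log₁₀([out]/[in]), so log₁₀([out]/[in]) = -77.1 × 1 / 61.2 = -1.2598.
[out]/[in] = 10^(-1.2598) = 0.05498.
[out] = 0.05498 × 137 = 7.532 mmol L⁻¹.

7.5 mmol L⁻¹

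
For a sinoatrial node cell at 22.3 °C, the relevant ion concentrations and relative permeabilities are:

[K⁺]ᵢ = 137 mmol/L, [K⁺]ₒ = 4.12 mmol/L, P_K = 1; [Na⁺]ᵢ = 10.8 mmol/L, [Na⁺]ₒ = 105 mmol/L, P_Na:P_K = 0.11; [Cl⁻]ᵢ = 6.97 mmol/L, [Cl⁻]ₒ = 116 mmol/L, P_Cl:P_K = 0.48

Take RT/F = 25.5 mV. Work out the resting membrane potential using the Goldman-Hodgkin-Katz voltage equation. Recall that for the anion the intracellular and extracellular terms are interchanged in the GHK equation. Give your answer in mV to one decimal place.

-59.2 mV

Vm = 25.5 · ln[(Σ P·[cation]ₒ + Σ P·[anion]ᵢ) / (Σ P·[cation]ᵢ + Σ P·[anion]ₒ)]
Numerator = 1×4.12 + 0.11×105 + 0.48×6.97 = 19.02
Denominator = 1×137 + 0.11×10.8 + 0.48×116 = 193.9
Vm = 25.5 · ln(0.098085) = 25.5 × (-2.3219) = -59.21 mV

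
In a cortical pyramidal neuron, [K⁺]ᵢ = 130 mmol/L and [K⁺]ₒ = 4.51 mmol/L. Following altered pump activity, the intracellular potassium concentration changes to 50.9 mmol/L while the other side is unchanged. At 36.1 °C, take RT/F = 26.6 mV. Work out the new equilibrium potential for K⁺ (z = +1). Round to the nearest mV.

After the shift: [K⁺]_out = 4.51, [K⁺]_in = 50.9 mmol/L.
E_new = (26.6/1)·ln(4.51/50.9) = 26.60 · (-2.4236) = -64.47 mV

-64 mV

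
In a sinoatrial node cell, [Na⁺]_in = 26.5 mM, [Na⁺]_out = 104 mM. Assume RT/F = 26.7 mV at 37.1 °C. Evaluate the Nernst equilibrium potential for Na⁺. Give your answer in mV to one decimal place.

E = (26.7/z) · ln([Na⁺]_out/[Na⁺]_in) with z = +1.
= (26.7/1) · ln(104/26.5) = 26.70 · ln(3.925)
= 26.70 · (1.3672) = 36.51 mV

36.5 mV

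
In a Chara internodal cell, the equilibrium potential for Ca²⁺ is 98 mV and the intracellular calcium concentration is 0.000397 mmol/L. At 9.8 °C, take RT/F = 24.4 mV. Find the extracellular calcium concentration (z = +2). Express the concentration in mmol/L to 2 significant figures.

Nernst: E = (24.4/2) · ln([out]/[in]), so ln([out]/[in]) = 98.0 × 2 / 24.4 = 8.0328.
[out]/[in] = e^(8.0328) = 3080.
[out] = 3080 × 0.000397 = 1.223 mmol/L.

1.2 mmol/L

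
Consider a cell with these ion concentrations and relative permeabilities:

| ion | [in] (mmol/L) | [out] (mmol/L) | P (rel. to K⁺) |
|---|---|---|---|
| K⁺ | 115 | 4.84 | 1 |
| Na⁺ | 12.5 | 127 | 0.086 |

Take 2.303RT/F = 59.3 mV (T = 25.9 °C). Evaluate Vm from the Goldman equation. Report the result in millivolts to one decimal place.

-51.4 mV

Vm = 59.3 · log₁₀[(Σ P·[cation]ₒ + Σ P·[anion]ᵢ) / (Σ P·[cation]ᵢ + Σ P·[anion]ₒ)]
Numerator = 1×4.84 + 0.086×127 = 15.76
Denominator = 1×115 + 0.086×12.5 = 116.1
Vm = 59.3 · log₁₀(0.13579) = 59.3 × (-0.8671) = -51.42 mV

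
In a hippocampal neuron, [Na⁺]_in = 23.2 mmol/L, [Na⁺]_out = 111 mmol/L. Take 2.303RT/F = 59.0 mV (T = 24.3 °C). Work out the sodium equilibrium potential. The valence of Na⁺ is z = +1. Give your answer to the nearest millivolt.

40 mV

E = (59.0/z) · log₁₀([Na⁺]_out/[Na⁺]_in) with z = +1.
= (59.0/1) · log₁₀(111/23.2) = 59.00 · log₁₀(4.784)
= 59.00 · (0.6798) = 40.11 mV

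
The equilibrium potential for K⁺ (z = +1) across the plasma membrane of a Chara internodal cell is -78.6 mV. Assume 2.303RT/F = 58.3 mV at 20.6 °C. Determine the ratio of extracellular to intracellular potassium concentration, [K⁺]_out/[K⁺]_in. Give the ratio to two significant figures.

0.045

log₁₀([out]/[in]) = E·z/(58.3) = -78.6 × 1 / 58.3 = -1.3482
[out]/[in] = 10^(-1.3482) = 0.04485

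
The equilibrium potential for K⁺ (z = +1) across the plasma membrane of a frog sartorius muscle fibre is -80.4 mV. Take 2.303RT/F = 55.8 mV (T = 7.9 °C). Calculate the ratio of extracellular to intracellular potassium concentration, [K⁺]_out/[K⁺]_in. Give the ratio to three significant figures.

log₁₀([out]/[in]) = E·z/(55.8) = -80.4 × 1 / 55.8 = -1.4409
[out]/[in] = 10^(-1.4409) = 0.03624

0.0362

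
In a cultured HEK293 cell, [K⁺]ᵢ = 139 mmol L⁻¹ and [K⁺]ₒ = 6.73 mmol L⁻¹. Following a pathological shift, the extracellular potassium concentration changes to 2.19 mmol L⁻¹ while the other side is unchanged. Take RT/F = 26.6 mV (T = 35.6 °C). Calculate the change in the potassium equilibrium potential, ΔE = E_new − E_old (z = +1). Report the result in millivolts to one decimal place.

-29.9 mV

E_old = (26.6/1)·ln(6.73/139) = -80.54 mV
E_new = (26.6/1)·ln(2.19/139) = -110.41 mV
ΔE = -110.41 − (-80.54) = -29.86 mV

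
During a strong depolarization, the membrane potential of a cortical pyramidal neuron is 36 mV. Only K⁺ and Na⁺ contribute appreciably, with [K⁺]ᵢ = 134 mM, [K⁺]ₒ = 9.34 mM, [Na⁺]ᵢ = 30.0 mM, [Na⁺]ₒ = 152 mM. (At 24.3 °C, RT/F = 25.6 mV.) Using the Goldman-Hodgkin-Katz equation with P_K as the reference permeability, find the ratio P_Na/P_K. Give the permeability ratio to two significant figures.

Let α = P_Na/P_K. GHK: Vm = 25.6·ln[(Kₒ + α·Naₒ)/(Kᵢ + α·Naᵢ)].
e^(Vm/25.6) = e^(36.0/25.6) = 4.0806
So 4.0806·(Kᵢ + α·Naᵢ) = Kₒ + α·Naₒ → α = (4.0806·134.0 − 9.34) / (152.0 − 4.0806·30.0)
α = (546.8 − 9.34) / (152.0 − 122.4) = 537.5/29.58 = 18.17

18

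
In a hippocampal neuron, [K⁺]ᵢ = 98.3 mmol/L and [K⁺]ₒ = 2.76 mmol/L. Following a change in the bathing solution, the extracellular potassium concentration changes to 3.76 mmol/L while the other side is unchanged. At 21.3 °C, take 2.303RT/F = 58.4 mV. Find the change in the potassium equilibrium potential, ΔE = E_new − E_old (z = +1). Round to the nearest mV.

8 mV

E_old = (58.4/1)·log₁₀(2.76/98.3) = -90.62 mV
E_new = (58.4/1)·log₁₀(3.76/98.3) = -82.77 mV
ΔE = -82.77 − (-90.62) = 7.84 mV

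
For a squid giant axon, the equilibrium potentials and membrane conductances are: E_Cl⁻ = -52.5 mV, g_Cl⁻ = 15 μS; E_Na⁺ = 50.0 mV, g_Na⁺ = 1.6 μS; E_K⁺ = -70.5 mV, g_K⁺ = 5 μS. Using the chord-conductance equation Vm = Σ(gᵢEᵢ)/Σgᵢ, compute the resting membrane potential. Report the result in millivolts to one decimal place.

-49.1 mV

Σ gᵢEᵢ = 15·(-52.5) + 1.6·(50.0) + 5·(-70.5) = -1060.00
Σ gᵢ = 15 + 1.6 + 5 = 21.6
Vm = -1060.00 / 21.6 = -49.07 mV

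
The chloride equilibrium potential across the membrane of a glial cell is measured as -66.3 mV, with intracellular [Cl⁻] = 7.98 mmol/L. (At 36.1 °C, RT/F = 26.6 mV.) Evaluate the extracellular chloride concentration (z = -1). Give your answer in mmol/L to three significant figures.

96.5 mmol/L

Nernst: E = (26.6/-1) · ln([out]/[in]), so ln([out]/[in]) = -66.3 × -1 / 26.6 = 2.4925.
[out]/[in] = e^(2.4925) = 12.09.
[out] = 12.09 × 7.98 = 96.49 mmol/L.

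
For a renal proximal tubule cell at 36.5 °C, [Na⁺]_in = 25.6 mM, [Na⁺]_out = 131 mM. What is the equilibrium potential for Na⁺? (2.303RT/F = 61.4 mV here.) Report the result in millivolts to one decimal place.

43.5 mV

E = (61.4/z) · log₁₀([Na⁺]_out/[Na⁺]_in) with z = +1.
= (61.4/1) · log₁₀(131/25.6) = 61.40 · log₁₀(5.117)
= 61.40 · (0.7090) = 43.53 mV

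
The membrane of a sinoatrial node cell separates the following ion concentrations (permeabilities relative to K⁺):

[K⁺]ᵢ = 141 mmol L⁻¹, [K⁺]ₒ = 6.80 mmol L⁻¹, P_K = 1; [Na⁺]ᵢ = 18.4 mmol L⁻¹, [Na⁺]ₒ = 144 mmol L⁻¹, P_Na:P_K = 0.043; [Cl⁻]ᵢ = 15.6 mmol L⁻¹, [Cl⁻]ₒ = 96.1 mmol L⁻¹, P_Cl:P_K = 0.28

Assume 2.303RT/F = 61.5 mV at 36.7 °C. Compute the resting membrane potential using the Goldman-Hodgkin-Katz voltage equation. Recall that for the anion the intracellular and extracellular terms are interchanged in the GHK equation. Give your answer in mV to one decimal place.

Vm = 61.5 · log₁₀[(Σ P·[cation]ₒ + Σ P·[anion]ᵢ) / (Σ P·[cation]ᵢ + Σ P·[anion]ₒ)]
Numerator = 1×6.80 + 0.043×144 + 0.28×15.6 = 17.36
Denominator = 1×141 + 0.043×18.4 + 0.28×96.1 = 168.7
Vm = 61.5 · log₁₀(0.10291) = 61.5 × (-0.9876) = -60.74 mV

-60.7 mV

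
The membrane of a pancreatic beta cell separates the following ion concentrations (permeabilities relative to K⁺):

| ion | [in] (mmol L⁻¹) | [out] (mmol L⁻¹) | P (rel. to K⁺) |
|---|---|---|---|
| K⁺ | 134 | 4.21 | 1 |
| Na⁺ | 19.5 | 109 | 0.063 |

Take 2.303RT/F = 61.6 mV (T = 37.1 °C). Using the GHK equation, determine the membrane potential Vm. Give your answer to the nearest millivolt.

-67 mV

Vm = 61.6 · log₁₀[(Σ P·[cation]ₒ + Σ P·[anion]ᵢ) / (Σ P·[cation]ᵢ + Σ P·[anion]ₒ)]
Numerator = 1×4.21 + 0.063×109 = 11.08
Denominator = 1×134 + 0.063×19.5 = 135.2
Vm = 61.6 · log₁₀(0.081913) = 61.6 × (-1.0866) = -66.94 mV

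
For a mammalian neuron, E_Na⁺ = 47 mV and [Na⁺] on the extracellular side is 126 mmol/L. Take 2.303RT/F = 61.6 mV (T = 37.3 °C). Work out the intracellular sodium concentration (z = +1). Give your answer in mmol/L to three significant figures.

21.7 mmol/L

Nernst: E = (61.6/1) · log₁₀([out]/[in]), so log₁₀([out]/[in]) = 47.0 × 1 / 61.6 = 0.7630.
[out]/[in] = 10^(0.7630) = 5.794.
[in] = 126 / 5.794 = 21.75 mmol/L.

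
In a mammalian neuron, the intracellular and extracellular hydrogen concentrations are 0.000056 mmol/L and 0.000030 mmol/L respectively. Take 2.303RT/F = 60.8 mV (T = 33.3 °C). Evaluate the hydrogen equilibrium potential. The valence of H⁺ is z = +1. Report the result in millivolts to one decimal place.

-16.5 mV

E = (60.8/z) · log₁₀([H⁺]_out/[H⁺]_in) with z = +1.
= (60.8/1) · log₁₀(0.000030/0.000056) = 60.80 · log₁₀(0.5357)
= 60.80 · (-0.2711) = -16.48 mV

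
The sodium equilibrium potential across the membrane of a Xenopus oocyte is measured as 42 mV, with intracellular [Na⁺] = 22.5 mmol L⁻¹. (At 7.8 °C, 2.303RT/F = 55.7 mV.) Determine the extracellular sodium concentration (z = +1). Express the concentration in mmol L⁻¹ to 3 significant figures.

Nernst: E = (55.7/1) · log₁₀([out]/[in]), so log₁₀([out]/[in]) = 42.0 × 1 / 55.7 = 0.7540.
[out]/[in] = 10^(0.7540) = 5.676.
[out] = 5.676 × 22.5 = 127.7 mmol L⁻¹.

128 mmol L⁻¹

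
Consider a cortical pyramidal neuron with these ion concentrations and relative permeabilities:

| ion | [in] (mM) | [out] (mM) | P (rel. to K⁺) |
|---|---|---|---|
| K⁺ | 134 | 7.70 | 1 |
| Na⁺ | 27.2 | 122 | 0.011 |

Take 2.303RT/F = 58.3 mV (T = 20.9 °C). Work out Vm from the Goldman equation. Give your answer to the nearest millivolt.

Vm = 58.3 · log₁₀[(Σ P·[cation]ₒ + Σ P·[anion]ᵢ) / (Σ P·[cation]ᵢ + Σ P·[anion]ₒ)]
Numerator = 1×7.70 + 0.011×122 = 9.042
Denominator = 1×134 + 0.011×27.2 = 134.3
Vm = 58.3 · log₁₀(0.067327) = 58.3 × (-1.1718) = -68.32 mV

-68 mV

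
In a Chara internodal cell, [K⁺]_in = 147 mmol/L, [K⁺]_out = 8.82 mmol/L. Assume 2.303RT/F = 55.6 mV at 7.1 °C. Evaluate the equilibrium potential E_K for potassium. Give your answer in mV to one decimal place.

-67.9 mV

E = (55.6/z) · log₁₀([K⁺]_out/[K⁺]_in) with z = +1.
= (55.6/1) · log₁₀(8.82/147) = 55.60 · log₁₀(0.06)
= 55.60 · (-1.2218) = -67.93 mV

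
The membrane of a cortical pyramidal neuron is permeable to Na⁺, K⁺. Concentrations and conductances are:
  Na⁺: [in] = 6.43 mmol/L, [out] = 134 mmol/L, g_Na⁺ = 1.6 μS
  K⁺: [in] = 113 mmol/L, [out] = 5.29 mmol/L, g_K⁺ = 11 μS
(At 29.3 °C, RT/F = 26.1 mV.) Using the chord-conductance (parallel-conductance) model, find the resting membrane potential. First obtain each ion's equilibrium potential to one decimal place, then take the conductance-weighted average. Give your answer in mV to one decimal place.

E_Na⁺ = (26.1/1)·ln(134/6.43) = 79.3 mV
E_K⁺ = (26.1/1)·ln(5.29/113) = -79.9 mV
Vm = (Σ gᵢEᵢ)/(Σ gᵢ) = (1.6·79.3 + 11·-79.9) / (1.6 + 11)
= -752.02 / 12.6 = -59.68 mV

-59.7 mV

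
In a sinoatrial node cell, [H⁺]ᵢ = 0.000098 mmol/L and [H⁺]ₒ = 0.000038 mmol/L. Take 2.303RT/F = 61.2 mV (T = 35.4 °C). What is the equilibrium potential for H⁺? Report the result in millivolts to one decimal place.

-25.2 mV

E = (61.2/z) · log₁₀([H⁺]_out/[H⁺]_in) with z = +1.
= (61.2/1) · log₁₀(0.000038/0.000098) = 61.20 · log₁₀(0.3878)
= 61.20 · (-0.4114) = -25.18 mV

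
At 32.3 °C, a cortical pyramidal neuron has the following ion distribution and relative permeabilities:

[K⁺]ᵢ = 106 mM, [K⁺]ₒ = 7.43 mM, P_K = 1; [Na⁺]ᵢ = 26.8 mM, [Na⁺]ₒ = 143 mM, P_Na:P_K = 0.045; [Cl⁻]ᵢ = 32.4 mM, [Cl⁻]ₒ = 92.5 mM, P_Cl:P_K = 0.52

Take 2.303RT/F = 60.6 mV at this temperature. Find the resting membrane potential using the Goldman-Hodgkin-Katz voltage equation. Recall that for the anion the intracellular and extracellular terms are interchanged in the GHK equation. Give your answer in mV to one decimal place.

-42.7 mV

Vm = 60.6 · log₁₀[(Σ P·[cation]ₒ + Σ P·[anion]ᵢ) / (Σ P·[cation]ᵢ + Σ P·[anion]ₒ)]
Numerator = 1×7.43 + 0.045×143 + 0.52×32.4 = 30.71
Denominator = 1×106 + 0.045×26.8 + 0.52×92.5 = 155.3
Vm = 60.6 · log₁₀(0.19776) = 60.6 × (-0.7039) = -42.65 mV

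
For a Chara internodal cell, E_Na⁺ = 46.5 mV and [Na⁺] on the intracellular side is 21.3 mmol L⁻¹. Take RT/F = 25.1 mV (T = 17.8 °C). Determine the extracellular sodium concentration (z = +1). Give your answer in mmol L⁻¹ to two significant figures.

Nernst: E = (25.1/1) · ln([out]/[in]), so ln([out]/[in]) = 46.5 × 1 / 25.1 = 1.8526.
[out]/[in] = e^(1.8526) = 6.376.
[out] = 6.376 × 21.3 = 135.8 mmol L⁻¹.

140 mmol L⁻¹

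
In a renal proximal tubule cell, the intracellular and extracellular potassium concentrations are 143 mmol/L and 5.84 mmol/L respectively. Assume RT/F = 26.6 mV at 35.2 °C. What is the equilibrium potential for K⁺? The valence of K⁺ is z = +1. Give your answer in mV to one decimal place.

E = (26.6/z) · ln([K⁺]_out/[K⁺]_in) with z = +1.
= (26.6/1) · ln(5.84/143) = 26.60 · ln(0.04084)
= 26.60 · (-3.1981) = -85.07 mV

-85.1 mV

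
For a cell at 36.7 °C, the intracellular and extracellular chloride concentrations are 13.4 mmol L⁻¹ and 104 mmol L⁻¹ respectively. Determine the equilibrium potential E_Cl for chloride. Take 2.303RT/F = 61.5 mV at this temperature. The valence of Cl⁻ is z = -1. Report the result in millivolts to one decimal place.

E = (61.5/z) · log₁₀([Cl⁻]_out/[Cl⁻]_in) with z = -1.
For an anion, dividing by z = -1 reverses the sign.
= (61.5/-1) · log₁₀(104/13.4) = -61.50 · log₁₀(7.761)
= -61.50 · (0.8899) = -54.73 mV

-54.7 mV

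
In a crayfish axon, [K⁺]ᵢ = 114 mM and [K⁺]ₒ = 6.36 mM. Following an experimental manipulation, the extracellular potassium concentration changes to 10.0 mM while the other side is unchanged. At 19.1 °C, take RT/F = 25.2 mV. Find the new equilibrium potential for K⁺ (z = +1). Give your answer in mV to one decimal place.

After the shift: [K⁺]_out = 10.0, [K⁺]_in = 114 mM.
E_new = (25.2/1)·ln(10.0/114) = 25.20 · (-2.4336) = -61.33 mV

-61.3 mV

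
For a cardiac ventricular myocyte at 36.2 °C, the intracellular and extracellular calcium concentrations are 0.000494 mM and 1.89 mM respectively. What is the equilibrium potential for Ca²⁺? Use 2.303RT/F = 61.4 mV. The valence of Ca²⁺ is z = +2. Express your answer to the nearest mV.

110 mV

E = (61.4/z) · log₁₀([Ca²⁺]_out/[Ca²⁺]_in) with z = +2.
= (61.4/2) · log₁₀(1.89/0.000494) = 30.70 · log₁₀(3826)
= 30.70 · (3.5827) = 109.99 mV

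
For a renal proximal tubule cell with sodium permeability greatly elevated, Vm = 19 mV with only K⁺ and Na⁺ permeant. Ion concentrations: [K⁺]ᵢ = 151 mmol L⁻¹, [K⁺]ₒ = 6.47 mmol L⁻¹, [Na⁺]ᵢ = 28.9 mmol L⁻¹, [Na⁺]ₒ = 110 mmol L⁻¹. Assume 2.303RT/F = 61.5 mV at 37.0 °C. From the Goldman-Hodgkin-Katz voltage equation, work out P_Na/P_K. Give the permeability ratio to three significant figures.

Let α = P_Na/P_K. GHK: Vm = 61.5·log₁₀[(Kₒ + α·Naₒ)/(Kᵢ + α·Naᵢ)].
10^(Vm/61.5) = 10^(19.0/61.5) = 2.0368
So 2.0368·(Kᵢ + α·Naᵢ) = Kₒ + α·Naₒ → α = (2.0368·151.0 − 6.47) / (110.0 − 2.0368·28.9)
α = (307.6 − 6.47) / (110.0 − 58.86) = 301.1/51.14 = 5.888

5.89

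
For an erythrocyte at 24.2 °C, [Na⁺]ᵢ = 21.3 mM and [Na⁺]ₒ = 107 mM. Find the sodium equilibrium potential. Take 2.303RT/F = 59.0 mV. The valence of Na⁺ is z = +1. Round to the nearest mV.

E = (59.0/z) · log₁₀([Na⁺]_out/[Na⁺]_in) with z = +1.
= (59.0/1) · log₁₀(107/21.3) = 59.00 · log₁₀(5.023)
= 59.00 · (0.7010) = 41.36 mV

41 mV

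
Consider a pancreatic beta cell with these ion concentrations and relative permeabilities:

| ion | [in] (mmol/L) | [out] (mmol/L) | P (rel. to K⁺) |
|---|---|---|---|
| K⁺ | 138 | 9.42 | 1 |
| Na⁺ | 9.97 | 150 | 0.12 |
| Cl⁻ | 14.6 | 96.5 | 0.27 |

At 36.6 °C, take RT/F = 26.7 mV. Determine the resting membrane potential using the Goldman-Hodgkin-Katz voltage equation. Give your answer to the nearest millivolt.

Vm = 26.7 · ln[(Σ P·[cation]ₒ + Σ P·[anion]ᵢ) / (Σ P·[cation]ᵢ + Σ P·[anion]ₒ)]
Numerator = 1×9.42 + 0.12×150 + 0.27×14.6 = 31.36
Denominator = 1×138 + 0.12×9.97 + 0.27×96.5 = 165.3
Vm = 26.7 · ln(0.18978) = 26.7 × (-1.6619) = -44.37 mV

-44 mV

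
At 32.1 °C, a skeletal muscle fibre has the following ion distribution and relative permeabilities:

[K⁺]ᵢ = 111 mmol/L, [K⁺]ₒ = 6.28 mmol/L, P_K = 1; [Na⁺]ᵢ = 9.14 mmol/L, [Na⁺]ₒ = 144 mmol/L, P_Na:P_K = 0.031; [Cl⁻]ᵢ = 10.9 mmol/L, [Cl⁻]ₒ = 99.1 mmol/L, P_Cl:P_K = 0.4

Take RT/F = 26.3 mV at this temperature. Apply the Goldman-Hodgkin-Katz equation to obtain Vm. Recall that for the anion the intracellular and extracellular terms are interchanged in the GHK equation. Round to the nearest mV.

-61 mV

Vm = 26.3 · ln[(Σ P·[cation]ₒ + Σ P·[anion]ᵢ) / (Σ P·[cation]ᵢ + Σ P·[anion]ₒ)]
Numerator = 1×6.28 + 0.031×144 + 0.4×10.9 = 15.1
Denominator = 1×111 + 0.031×9.14 + 0.4×99.1 = 150.9
Vm = 26.3 · ln(0.10008) = 26.3 × (-2.3018) = -60.54 mV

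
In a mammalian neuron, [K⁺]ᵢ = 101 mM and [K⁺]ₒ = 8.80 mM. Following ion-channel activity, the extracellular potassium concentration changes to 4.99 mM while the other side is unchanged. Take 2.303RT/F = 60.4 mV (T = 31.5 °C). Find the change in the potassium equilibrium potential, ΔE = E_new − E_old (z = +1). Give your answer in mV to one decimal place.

-14.9 mV

E_old = (60.4/1)·log₁₀(8.80/101) = -64.01 mV
E_new = (60.4/1)·log₁₀(4.99/101) = -78.90 mV
ΔE = -78.90 − (-64.01) = -14.88 mV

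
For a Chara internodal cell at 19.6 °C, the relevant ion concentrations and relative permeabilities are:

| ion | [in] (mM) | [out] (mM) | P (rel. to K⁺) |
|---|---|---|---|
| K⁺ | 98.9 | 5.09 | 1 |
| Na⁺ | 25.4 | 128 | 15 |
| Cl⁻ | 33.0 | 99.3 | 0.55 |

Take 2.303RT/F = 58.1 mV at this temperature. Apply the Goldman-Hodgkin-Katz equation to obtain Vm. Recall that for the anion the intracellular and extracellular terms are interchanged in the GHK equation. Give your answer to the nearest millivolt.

33 mV

Vm = 58.1 · log₁₀[(Σ P·[cation]ₒ + Σ P·[anion]ᵢ) / (Σ P·[cation]ᵢ + Σ P·[anion]ₒ)]
Numerator = 1×5.09 + 15×128 + 0.55×33.0 = 1943
Denominator = 1×98.9 + 15×25.4 + 0.55×99.3 = 534.5
Vm = 58.1 · log₁₀(3.6355) = 58.1 × (0.5606) = 32.57 mV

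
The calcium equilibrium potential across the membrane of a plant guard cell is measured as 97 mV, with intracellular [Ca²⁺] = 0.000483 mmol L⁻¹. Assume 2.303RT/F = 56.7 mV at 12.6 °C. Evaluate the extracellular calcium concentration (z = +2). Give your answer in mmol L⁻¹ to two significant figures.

Nernst: E = (56.7/2) · log₁₀([out]/[in]), so log₁₀([out]/[in]) = 97.0 × 2 / 56.7 = 3.4215.
[out]/[in] = 10^(3.4215) = 2639.
[out] = 2639 × 0.000483 = 1.275 mmol L⁻¹.

1.3 mmol L⁻¹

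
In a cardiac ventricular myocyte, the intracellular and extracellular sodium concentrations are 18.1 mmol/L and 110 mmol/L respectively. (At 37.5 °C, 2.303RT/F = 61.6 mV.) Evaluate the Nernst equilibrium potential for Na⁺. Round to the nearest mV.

E = (61.6/z) · log₁₀([Na⁺]_out/[Na⁺]_in) with z = +1.
= (61.6/1) · log₁₀(110/18.1) = 61.60 · log₁₀(6.077)
= 61.60 · (0.7837) = 48.28 mV

48 mV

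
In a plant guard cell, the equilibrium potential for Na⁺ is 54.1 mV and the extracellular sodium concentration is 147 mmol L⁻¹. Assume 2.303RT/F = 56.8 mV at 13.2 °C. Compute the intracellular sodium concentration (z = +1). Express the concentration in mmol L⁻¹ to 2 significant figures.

Nernst: E = (56.8/1) · log₁₀([out]/[in]), so log₁₀([out]/[in]) = 54.1 × 1 / 56.8 = 0.9525.
[out]/[in] = 10^(0.9525) = 8.963.
[in] = 147 / 8.963 = 16.4 mmol L⁻¹.

16 mmol L⁻¹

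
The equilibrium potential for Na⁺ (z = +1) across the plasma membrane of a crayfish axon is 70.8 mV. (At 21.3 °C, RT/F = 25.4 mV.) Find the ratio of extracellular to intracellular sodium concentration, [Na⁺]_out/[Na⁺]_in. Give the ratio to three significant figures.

ln([out]/[in]) = E·z/(25.4) = 70.8 × 1 / 25.4 = 2.7874
[out]/[in] = e^(2.7874) = 16.24

16.2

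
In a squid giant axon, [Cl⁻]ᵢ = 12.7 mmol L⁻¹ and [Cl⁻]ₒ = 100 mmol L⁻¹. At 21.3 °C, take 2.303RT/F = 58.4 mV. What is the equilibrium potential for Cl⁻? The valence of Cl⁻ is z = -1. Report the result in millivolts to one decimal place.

-52.3 mV

E = (58.4/z) · log₁₀([Cl⁻]_out/[Cl⁻]_in) with z = -1.
For an anion, dividing by z = -1 reverses the sign.
= (58.4/-1) · log₁₀(100/12.7) = -58.40 · log₁₀(7.874)
= -58.40 · (0.8962) = -52.34 mV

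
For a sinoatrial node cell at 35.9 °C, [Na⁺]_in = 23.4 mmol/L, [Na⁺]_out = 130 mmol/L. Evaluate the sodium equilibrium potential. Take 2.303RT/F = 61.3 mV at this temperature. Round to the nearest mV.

46 mV

E = (61.3/z) · log₁₀([Na⁺]_out/[Na⁺]_in) with z = +1.
= (61.3/1) · log₁₀(130/23.4) = 61.30 · log₁₀(5.556)
= 61.30 · (0.7447) = 45.65 mV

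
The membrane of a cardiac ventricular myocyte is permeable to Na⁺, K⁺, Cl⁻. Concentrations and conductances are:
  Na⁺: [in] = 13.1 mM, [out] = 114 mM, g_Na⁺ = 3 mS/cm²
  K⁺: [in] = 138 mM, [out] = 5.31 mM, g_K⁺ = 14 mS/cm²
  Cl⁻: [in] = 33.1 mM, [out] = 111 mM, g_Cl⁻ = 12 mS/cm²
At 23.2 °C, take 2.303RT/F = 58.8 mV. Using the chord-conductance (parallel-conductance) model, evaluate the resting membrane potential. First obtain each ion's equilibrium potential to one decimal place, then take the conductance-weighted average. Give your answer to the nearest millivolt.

-47 mV

E_Na⁺ = (58.8/1)·log₁₀(114/13.1) = 55.3 mV
E_K⁺ = (58.8/1)·log₁₀(5.31/138) = -83.2 mV
E_Cl⁻ = (58.8/-1)·log₁₀(111/33.1) = -30.9 mV
Vm = (Σ gᵢEᵢ)/(Σ gᵢ) = (3·55.3 + 14·-83.2 + 12·-30.9) / (3 + 14 + 12)
= -1369.70 / 29 = -47.23 mV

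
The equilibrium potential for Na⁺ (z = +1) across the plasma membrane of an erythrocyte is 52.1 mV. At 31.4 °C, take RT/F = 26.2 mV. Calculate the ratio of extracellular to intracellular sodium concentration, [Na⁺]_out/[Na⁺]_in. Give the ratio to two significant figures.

ln([out]/[in]) = E·z/(26.2) = 52.1 × 1 / 26.2 = 1.9885
[out]/[in] = e^(1.9885) = 7.305

7.3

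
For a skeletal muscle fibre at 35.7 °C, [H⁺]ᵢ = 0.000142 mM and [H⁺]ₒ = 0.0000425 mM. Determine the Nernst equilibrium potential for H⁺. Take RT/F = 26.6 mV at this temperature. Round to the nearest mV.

-32 mV

E = (26.6/z) · ln([H⁺]_out/[H⁺]_in) with z = +1.
= (26.6/1) · ln(0.0000425/0.000142) = 26.60 · ln(0.2993)
= 26.60 · (-1.2063) = -32.09 mV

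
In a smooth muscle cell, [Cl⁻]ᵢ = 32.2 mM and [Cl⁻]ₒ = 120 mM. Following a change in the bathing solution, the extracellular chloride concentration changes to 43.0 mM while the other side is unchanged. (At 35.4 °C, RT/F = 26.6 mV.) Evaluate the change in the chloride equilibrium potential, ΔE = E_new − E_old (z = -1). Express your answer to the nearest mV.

27 mV

E_old = (26.6/-1)·ln(120/32.2) = -34.99 mV
E_new = (26.6/-1)·ln(43.0/32.2) = -7.69 mV
ΔE = -7.69 − (-34.99) = 27.30 mV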